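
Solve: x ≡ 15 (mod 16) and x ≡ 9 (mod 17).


M = 16*17 = 272
M1 = M/16 = 17, M2 = M/17 = 16
M1^(-1) mod 16 = 1, M2^(-1) mod 17 = 16
x = 15*17*1 + 9*16*16 = 2559
2559 mod 272 = 111
Check: 111 mod 16 = 15 ✓, 111 mod 17 = 9 ✓

x ≡ 111 (mod 272)


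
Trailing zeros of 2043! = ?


floor(2043/5) = 408
floor(2043/25) = 81
floor(2043/125) = 16
floor(2043/625) = 3
Total = 508

508 trailing zeros


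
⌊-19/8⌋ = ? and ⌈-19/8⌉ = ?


-19/8 = -2.3750
floor = -3
ceil = -2

floor = -3, ceil = -2


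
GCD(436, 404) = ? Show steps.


436 = 1 * 404 + 32
404 = 12 * 32 + 20
32 = 1 * 20 + 12
20 = 1 * 12 + 8
12 = 1 * 8 + 4
8 = 2 * 4 + 0
GCD = 4


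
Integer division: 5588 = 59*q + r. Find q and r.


5588 = 59 * 94 + 42
Check: 5546 + 42 = 5588

q = 94, r = 42


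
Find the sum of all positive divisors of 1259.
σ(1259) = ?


Divisors of 1259: 1, 1259
Sum = 1 + 1259 = 1260

σ(1259) = 1260


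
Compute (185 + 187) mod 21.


185 + 187 = 372
372 mod 21 = 15


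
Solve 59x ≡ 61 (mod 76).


GCD(59, 76) = 1, unique solution
a^(-1) mod 76 = 67
x = 67 * 61 mod 76 = 59

x ≡ 59 (mod 76)


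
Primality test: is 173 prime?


Check divisors up to sqrt(173) = 13.1529
No divisors found.
173 is prime.

Yes, 173 is prime


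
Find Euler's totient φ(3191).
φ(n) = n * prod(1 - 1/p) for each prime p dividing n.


3191 = 3191
Prime factors: 3191
φ(3191) = 3191 × (1-1/3191)
= 3191 × 3190/3191 = 3190

φ(3191) = 3190


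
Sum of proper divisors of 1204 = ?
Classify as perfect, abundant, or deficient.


Proper divisors: 1, 2, 4, 7, 14, 28, 43, 86, 172, 301, 602
Sum = 1 + 2 + 4 + 7 + 14 + 28 + 43 + 86 + 172 + 301 + 602 = 1260
1260 > 1204 → abundant

s(1204) = 1260 (abundant)


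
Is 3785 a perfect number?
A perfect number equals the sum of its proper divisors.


Proper divisors of 3785: 1, 5, 757
Sum = 1 + 5 + 757 = 763

No, 3785 is not perfect (763 ≠ 3785)


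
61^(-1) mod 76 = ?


Use the extended Euclidean algorithm on (76, 61); each row r = 76*s + 61*t:
r=76, s=1, t=0
r=61, s=0, t=1
q=1: r=15, s=1, t=-1   [76*(1) + 61*(-1) = 15]
q=4: r=1, s=-4, t=5   [76*(-4) + 61*(5) = 1]
q=15: r=0, s=61, t=-76   [76*(61) + 61*(-76) = 0]
GCD = 1 with t = 5, so 61*(5) ≡ 1 (mod 76)
Inverse = 5 mod 76 = 5
Check: 61 * 5 = 305 ≡ 1 (mod 76)

61^(-1) ≡ 5 (mod 76)


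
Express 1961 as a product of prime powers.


1961 / 37 = 53
53 / 53 = 1
1961 = 37 × 53


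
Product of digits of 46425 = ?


4 × 6 × 4 × 2 × 5 = 960


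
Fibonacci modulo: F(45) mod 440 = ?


F(k) mod 440 for k=1..45:
1, 1, 2, 3, 5, 8, 13, 21, 34, 55, 89, 144, 233, 377, 170, 107, 277, 384, 221, 165, 386, 111, 57, 168, 225, 393, 178, 131, 309, 0, 309, 309, 178, 47, 225, 272, 57, 329, 386, 275, 221, 56, 277, 333, 170
F(45) mod 440 = 170


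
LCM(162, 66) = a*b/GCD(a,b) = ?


GCD(162, 66) = 6
LCM = 162*66/6 = 10692/6 = 1782

LCM = 1782


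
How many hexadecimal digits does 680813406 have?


680813406 in base 16 = 2894635E
Number of digits = 8

8 digits (base 16)


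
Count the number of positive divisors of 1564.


1564 = 2^2 × 17^1 × 23^1
d(1564) = (2+1) × (1+1) × (1+1) = 12

12 divisors


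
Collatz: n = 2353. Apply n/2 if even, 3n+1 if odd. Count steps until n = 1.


2353 → 7060 → 3530 → 1765 → 5296 → 2648 → 1324 → 662 → 331 → 994 → 497 → 1492 → 746 → 373 → 1120 → 560 → 280 → 140 → 70 → 35 → 106 → 53 → 160 → 80 → 40 → 20 → 10 → 5 → 16 → 8 → 4 → 2 → 1
Total steps = 32

32 steps


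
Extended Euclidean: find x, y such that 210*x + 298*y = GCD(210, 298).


Tabular extended Euclidean (each row: r = 210*s + 298*t):
r=210, s=1, t=0
r=298, s=0, t=1
q=0: r=210, s=1, t=0   [210*(1) + 298*(0) = 210]
q=1: r=88, s=-1, t=1   [210*(-1) + 298*(1) = 88]
q=2: r=34, s=3, t=-2   [210*(3) + 298*(-2) = 34]
q=2: r=20, s=-7, t=5   [210*(-7) + 298*(5) = 20]
q=1: r=14, s=10, t=-7   [210*(10) + 298*(-7) = 14]
q=1: r=6, s=-17, t=12   [210*(-17) + 298*(12) = 6]
q=2: r=2, s=44, t=-31   [210*(44) + 298*(-31) = 2]
q=3: r=0, s=-149, t=105   [210*(-149) + 298*(105) = 0]
GCD = 2; from the row with r=2: x=44, y=-31
Check: 210*(44) + 298*(-31) = 9240 - 9238 = 2

GCD = 2, x = 44, y = -31


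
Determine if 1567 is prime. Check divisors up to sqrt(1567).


Check divisors up to sqrt(1567) = 39.5854
No divisors found.
1567 is prime.

Yes, 1567 is prime


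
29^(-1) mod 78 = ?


Use the extended Euclidean algorithm on (78, 29); each row r = 78*s + 29*t:
r=78, s=1, t=0
r=29, s=0, t=1
q=2: r=20, s=1, t=-2   [78*(1) + 29*(-2) = 20]
q=1: r=9, s=-1, t=3   [78*(-1) + 29*(3) = 9]
q=2: r=2, s=3, t=-8   [78*(3) + 29*(-8) = 2]
q=4: r=1, s=-13, t=35   [78*(-13) + 29*(35) = 1]
q=2: r=0, s=29, t=-78   [78*(29) + 29*(-78) = 0]
GCD = 1 with t = 35, so 29*(35) ≡ 1 (mod 78)
Inverse = 35 mod 78 = 35
Check: 29 * 35 = 1015 ≡ 1 (mod 78)

29^(-1) ≡ 35 (mod 78)


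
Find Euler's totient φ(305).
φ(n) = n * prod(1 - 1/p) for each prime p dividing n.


305 = 5 × 61
Prime factors: 5, 61
φ(305) = 305 × (1-1/5) × (1-1/61)
= 305 × 4/5 × 60/61 = 240

φ(305) = 240


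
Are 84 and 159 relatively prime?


Euclidean algorithm:
159 = 1 * 84 + 75
84 = 1 * 75 + 9
75 = 8 * 9 + 3
9 = 3 * 3 + 0
GCD(84, 159) = 3

No, not coprime (GCD = 3)


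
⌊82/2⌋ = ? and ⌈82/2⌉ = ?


82/2 = 41.0000
floor = 41
ceil = 41

floor = 41, ceil = 41


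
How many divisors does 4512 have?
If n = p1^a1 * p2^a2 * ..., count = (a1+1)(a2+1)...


4512 = 2^5 × 3^1 × 47^1
d(4512) = (5+1) × (1+1) × (1+1) = 24

24 divisors


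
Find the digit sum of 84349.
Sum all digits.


8 + 4 + 3 + 4 + 9 = 28


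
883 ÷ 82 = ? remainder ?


883 = 82 * 10 + 63
Check: 820 + 63 = 883

q = 10, r = 63


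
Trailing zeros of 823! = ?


floor(823/5) = 164
floor(823/25) = 32
floor(823/125) = 6
floor(823/625) = 1
Total = 203

203 trailing zeros


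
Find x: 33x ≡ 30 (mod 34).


GCD(33, 34) = 1, unique solution
a^(-1) mod 34 = 33
x = 33 * 30 mod 34 = 4

x ≡ 4 (mod 34)


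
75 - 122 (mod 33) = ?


75 - 122 = -47
-47 mod 33 = 19


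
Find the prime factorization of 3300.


3300 / 2 = 1650
1650 / 2 = 825
825 / 3 = 275
275 / 5 = 55
55 / 5 = 11
11 / 11 = 1
3300 = 2^2 × 3 × 5^2 × 11


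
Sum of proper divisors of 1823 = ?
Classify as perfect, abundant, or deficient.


Proper divisors: 1
Sum = 1 = 1
1 < 1823 → deficient

s(1823) = 1 (deficient)


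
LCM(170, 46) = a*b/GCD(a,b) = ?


GCD(170, 46) = 2
LCM = 170*46/2 = 7820/2 = 3910

LCM = 3910


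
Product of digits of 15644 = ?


1 × 5 × 6 × 4 × 4 = 480


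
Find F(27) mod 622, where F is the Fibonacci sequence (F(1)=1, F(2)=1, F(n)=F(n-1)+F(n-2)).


F(k) mod 622 for k=1..27:
1, 1, 2, 3, 5, 8, 13, 21, 34, 55, 89, 144, 233, 377, 610, 365, 353, 96, 449, 545, 372, 295, 45, 340, 385, 103, 488
F(27) mod 622 = 488


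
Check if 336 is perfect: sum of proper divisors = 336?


Proper divisors of 336: 1, 2, 3, 4, 6, 7, 8, 12, 14, 16, 21, 24, 28, 42, 48, 56, 84, 112, 168
Sum = 1 + 2 + 3 + 4 + 6 + 7 + 8 + 12 + 14 + 16 + 21 + 24 + 28 + 42 + 48 + 56 + 84 + 112 + 168 = 656

No, 336 is not perfect (656 ≠ 336)


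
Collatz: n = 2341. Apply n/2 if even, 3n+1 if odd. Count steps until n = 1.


2341 → 7024 → 3512 → 1756 → 878 → 439 → 1318 → 659 → 1978 → 989 → 2968 → 1484 → 742 → 371 → 1114 → 557 → 1672 → 836 → 418 → 209 → 628 → 314 → 157 → 472 → 236 → 118 → 59 → 178 → 89 → 268 → 134 → 67 → 202 → 101 → 304 → 152 → 76 → 38 → 19 → 58 → 29 → 88 → 44 → 22 → 11 → 34 → 17 → 52 → 26 → 13 → 40 → 20 → 10 → 5 → 16 → 8 → 4 → 2 → 1
Total steps = 58

58 steps


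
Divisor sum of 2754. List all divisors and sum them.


Divisors of 2754: 1, 2, 3, 6, 9, 17, 18, 27, 34, 51, 54, 81, 102, 153, 162, 306, 459, 918, 1377, 2754
Sum = 1 + 2 + 3 + 6 + 9 + 17 + 18 + 27 + 34 + 51 + 54 + 81 + 102 + 153 + 162 + 306 + 459 + 918 + 1377 + 2754 = 6534

σ(2754) = 6534


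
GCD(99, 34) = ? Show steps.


99 = 2 * 34 + 31
34 = 1 * 31 + 3
31 = 10 * 3 + 1
3 = 3 * 1 + 0
GCD = 1


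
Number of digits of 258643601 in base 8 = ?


258643601 in base 8 = 1732513221
Number of digits = 10

10 digits (base 8)


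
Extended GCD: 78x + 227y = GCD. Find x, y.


Tabular extended Euclidean (each row: r = 78*s + 227*t):
r=78, s=1, t=0
r=227, s=0, t=1
q=0: r=78, s=1, t=0   [78*(1) + 227*(0) = 78]
q=2: r=71, s=-2, t=1   [78*(-2) + 227*(1) = 71]
q=1: r=7, s=3, t=-1   [78*(3) + 227*(-1) = 7]
q=10: r=1, s=-32, t=11   [78*(-32) + 227*(11) = 1]
q=7: r=0, s=227, t=-78   [78*(227) + 227*(-78) = 0]
GCD = 1; from the row with r=1: x=-32, y=11
Check: 78*(-32) + 227*(11) = -2496 + 2497 = 1

GCD = 1, x = -32, y = 11


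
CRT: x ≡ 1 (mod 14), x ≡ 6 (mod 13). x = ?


M = 14*13 = 182
M1 = M/14 = 13, M2 = M/13 = 14
M1^(-1) mod 14 = 13, M2^(-1) mod 13 = 1
x = 1*13*13 + 6*14*1 = 253
253 mod 182 = 71
Check: 71 mod 14 = 1 ✓, 71 mod 13 = 6 ✓

x ≡ 71 (mod 182)


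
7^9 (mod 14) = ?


7^1 mod 14 = 7
7^2 mod 14 = 7
7^3 mod 14 = 7
7^4 mod 14 = 7
7^5 mod 14 = 7
7^6 mod 14 = 7
7^7 mod 14 = 7
7^8 mod 14 = 7
7^9 mod 14 = 7


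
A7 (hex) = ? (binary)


A7 (base 16) = 167 (decimal)
167 (decimal) = 10100111 (base 2)


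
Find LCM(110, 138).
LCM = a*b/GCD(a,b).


GCD(110, 138) = 2
LCM = 110*138/2 = 15180/2 = 7590

LCM = 7590


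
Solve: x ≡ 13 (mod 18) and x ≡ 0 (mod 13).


M = 18*13 = 234
M1 = M/18 = 13, M2 = M/13 = 18
M1^(-1) mod 18 = 7, M2^(-1) mod 13 = 8
x = 13*13*7 + 0*18*8 = 1183
1183 mod 234 = 13
Check: 13 mod 18 = 13 ✓, 13 mod 13 = 0 ✓

x ≡ 13 (mod 234)


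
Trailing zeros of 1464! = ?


floor(1464/5) = 292
floor(1464/25) = 58
floor(1464/125) = 11
floor(1464/625) = 2
Total = 363

363 trailing zeros


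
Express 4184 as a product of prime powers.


4184 / 2 = 2092
2092 / 2 = 1046
1046 / 2 = 523
523 / 523 = 1
4184 = 2^3 × 523


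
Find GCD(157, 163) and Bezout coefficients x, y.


Tabular extended Euclidean (each row: r = 157*s + 163*t):
r=157, s=1, t=0
r=163, s=0, t=1
q=0: r=157, s=1, t=0   [157*(1) + 163*(0) = 157]
q=1: r=6, s=-1, t=1   [157*(-1) + 163*(1) = 6]
q=26: r=1, s=27, t=-26   [157*(27) + 163*(-26) = 1]
q=6: r=0, s=-163, t=157   [157*(-163) + 163*(157) = 0]
GCD = 1; from the row with r=1: x=27, y=-26
Check: 157*(27) + 163*(-26) = 4239 - 4238 = 1

GCD = 1, x = 27, y = -26


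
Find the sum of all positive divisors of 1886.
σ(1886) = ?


Divisors of 1886: 1, 2, 23, 41, 46, 82, 943, 1886
Sum = 1 + 2 + 23 + 41 + 46 + 82 + 943 + 1886 = 3024

σ(1886) = 3024


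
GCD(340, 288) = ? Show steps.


340 = 1 * 288 + 52
288 = 5 * 52 + 28
52 = 1 * 28 + 24
28 = 1 * 24 + 4
24 = 6 * 4 + 0
GCD = 4


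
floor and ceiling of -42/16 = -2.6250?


-42/16 = -2.6250
floor = -3
ceil = -2

floor = -3, ceil = -2


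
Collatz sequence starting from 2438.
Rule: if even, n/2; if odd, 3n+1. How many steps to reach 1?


2438 → 1219 → 3658 → 1829 → 5488 → 2744 → 1372 → 686 → 343 → 1030 → 515 → 1546 → 773 → 2320 → 1160 → 580 → 290 → 145 → 436 → 218 → 109 → 328 → 164 → 82 → 41 → 124 → 62 → 31 → 94 → 47 → 142 → 71 → 214 → 107 → 322 → 161 → 484 → 242 → 121 → 364 → 182 → 91 → 274 → 137 → 412 → 206 → 103 → 310 → 155 → 466 → 233 → 700 → 350 → 175 → 526 → 263 → 790 → 395 → 1186 → 593 → 1780 → 890 → 445 → 1336 → 668 → 334 → 167 → 502 → 251 → 754 → 377 → 1132 → 566 → 283 → 850 → 425 → 1276 → 638 → 319 → 958 → 479 → 1438 → 719 → 2158 → 1079 → 3238 → 1619 → 4858 → 2429 → 7288 → 3644 → 1822 → 911 → 2734 → 1367 → 4102 → 2051 → 6154 → 3077 → 9232 → 4616 → 2308 → 1154 → 577 → 1732 → 866 → 433 → 1300 → 650 → 325 → 976 → 488 → 244 → 122 → 61 → 184 → 92 → 46 → 23 → 70 → 35 → 106 → 53 → 160 → 80 → 40 → 20 → 10 → 5 → 16 → 8 → 4 → 2 → 1
Total steps = 133

133 steps


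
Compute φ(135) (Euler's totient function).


135 = 3^3 × 5
Prime factors: 3, 5
φ(135) = 135 × (1-1/3) × (1-1/5)
= 135 × 2/3 × 4/5 = 72

φ(135) = 72


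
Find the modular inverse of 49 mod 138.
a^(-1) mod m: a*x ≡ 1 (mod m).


Use the extended Euclidean algorithm on (138, 49); each row r = 138*s + 49*t:
r=138, s=1, t=0
r=49, s=0, t=1
q=2: r=40, s=1, t=-2   [138*(1) + 49*(-2) = 40]
q=1: r=9, s=-1, t=3   [138*(-1) + 49*(3) = 9]
q=4: r=4, s=5, t=-14   [138*(5) + 49*(-14) = 4]
q=2: r=1, s=-11, t=31   [138*(-11) + 49*(31) = 1]
q=4: r=0, s=49, t=-138   [138*(49) + 49*(-138) = 0]
GCD = 1 with t = 31, so 49*(31) ≡ 1 (mod 138)
Inverse = 31 mod 138 = 31
Check: 49 * 31 = 1519 ≡ 1 (mod 138)

49^(-1) ≡ 31 (mod 138)


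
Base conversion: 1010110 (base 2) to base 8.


1010110 (base 2) = 86 (decimal)
86 (decimal) = 126 (base 8)


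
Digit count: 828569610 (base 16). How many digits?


828569610 in base 16 = 3162F80A
Number of digits = 8

8 digits (base 16)


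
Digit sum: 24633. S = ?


2 + 4 + 6 + 3 + 3 = 18


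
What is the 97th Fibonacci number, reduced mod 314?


F(k) mod 314 for k=1..97:
1, 1, 2, 3, 5, 8, 13, 21, 34, 55, 89, 144, 233, 63, 296, 45, 27, 72, 99, 171, 270, 127, 83, 210, 293, 189, 168, 43, 211, 254, 151, 91, 242, 19, 261, 280, 227, 193, 106, 299, 91, 76, 167, 243, 96, 25, 121, 146, 267, 99, 52, 151, 203, 40, 243, 283, 212, 181, 79, 260, 25, 285, 310, 281, 277, 244, 207, 137, 30, 167, 197, 50, 247, 297, 230, 213, 129, 28, 157, 185, 28, 213, 241, 140, 67, 207, 274, 167, 127, 294, 107, 87, 194, 281, 161, 128, 289
F(97) mod 314 = 289


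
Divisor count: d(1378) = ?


1378 = 2^1 × 13^1 × 53^1
d(1378) = (1+1) × (1+1) × (1+1) = 8

8 divisors


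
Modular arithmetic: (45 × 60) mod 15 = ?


45 × 60 = 2700
2700 mod 15 = 0


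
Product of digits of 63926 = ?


6 × 3 × 9 × 2 × 6 = 1944


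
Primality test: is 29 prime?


Check divisors up to sqrt(29) = 5.3852
No divisors found.
29 is prime.

Yes, 29 is prime


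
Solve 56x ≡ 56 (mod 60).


GCD(56, 60) = 4 divides 56
Divide: 14x ≡ 14 (mod 15)
x ≡ 1 (mod 15)


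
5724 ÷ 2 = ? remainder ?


5724 = 2 * 2862 + 0
Check: 5724 + 0 = 5724

q = 2862, r = 0


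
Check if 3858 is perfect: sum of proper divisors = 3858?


Proper divisors of 3858: 1, 2, 3, 6, 643, 1286, 1929
Sum = 1 + 2 + 3 + 6 + 643 + 1286 + 1929 = 3870

No, 3858 is not perfect (3870 ≠ 3858)


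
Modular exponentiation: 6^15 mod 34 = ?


6^1 mod 34 = 6
6^2 mod 34 = 2
6^3 mod 34 = 12
6^4 mod 34 = 4
6^5 mod 34 = 24
6^6 mod 34 = 8
6^7 mod 34 = 14
6^8 mod 34 = 16
6^9 mod 34 = 28
6^10 mod 34 = 32
6^11 mod 34 = 22
6^12 mod 34 = 30
6^13 mod 34 = 10
6^14 mod 34 = 26
6^15 mod 34 = 20


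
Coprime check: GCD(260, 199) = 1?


Euclidean algorithm:
260 = 1 * 199 + 61
199 = 3 * 61 + 16
61 = 3 * 16 + 13
16 = 1 * 13 + 3
13 = 4 * 3 + 1
3 = 3 * 1 + 0
GCD(260, 199) = 1

Yes, coprime (GCD = 1)


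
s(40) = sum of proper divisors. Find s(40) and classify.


Proper divisors: 1, 2, 4, 5, 8, 10, 20
Sum = 1 + 2 + 4 + 5 + 8 + 10 + 20 = 50
50 > 40 → abundant

s(40) = 50 (abundant)


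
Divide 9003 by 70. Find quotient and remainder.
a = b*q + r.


9003 = 70 * 128 + 43
Check: 8960 + 43 = 9003

q = 128, r = 43


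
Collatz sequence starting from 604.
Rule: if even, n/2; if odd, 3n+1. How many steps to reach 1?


604 → 302 → 151 → 454 → 227 → 682 → 341 → 1024 → 512 → 256 → 128 → 64 → 32 → 16 → 8 → 4 → 2 → 1
Total steps = 17

17 steps


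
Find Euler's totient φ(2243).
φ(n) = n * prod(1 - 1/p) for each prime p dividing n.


2243 = 2243
Prime factors: 2243
φ(2243) = 2243 × (1-1/2243)
= 2243 × 2242/2243 = 2242

φ(2243) = 2242


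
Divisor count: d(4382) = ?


4382 = 2^1 × 7^1 × 313^1
d(4382) = (1+1) × (1+1) × (1+1) = 8

8 divisors


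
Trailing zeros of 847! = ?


floor(847/5) = 169
floor(847/25) = 33
floor(847/125) = 6
floor(847/625) = 1
Total = 209

209 trailing zeros


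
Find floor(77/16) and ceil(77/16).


77/16 = 4.8125
floor = 4
ceil = 5

floor = 4, ceil = 5


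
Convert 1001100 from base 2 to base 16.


1001100 (base 2) = 76 (decimal)
76 (decimal) = 4C (base 16)


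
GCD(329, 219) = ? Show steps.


329 = 1 * 219 + 110
219 = 1 * 110 + 109
110 = 1 * 109 + 1
109 = 109 * 1 + 0
GCD = 1


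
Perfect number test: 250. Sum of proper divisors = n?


Proper divisors of 250: 1, 2, 5, 10, 25, 50, 125
Sum = 1 + 2 + 5 + 10 + 25 + 50 + 125 = 218

No, 250 is not perfect (218 ≠ 250)


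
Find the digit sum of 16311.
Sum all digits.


1 + 6 + 3 + 1 + 1 = 12


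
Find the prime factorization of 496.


496 / 2 = 248
248 / 2 = 124
124 / 2 = 62
62 / 2 = 31
31 / 31 = 1
496 = 2^4 × 31


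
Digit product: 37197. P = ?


3 × 7 × 1 × 9 × 7 = 1323


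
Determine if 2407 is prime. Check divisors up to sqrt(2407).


2407 / 29 = 83 (exact division)
2407 is NOT prime.

No, 2407 is not prime


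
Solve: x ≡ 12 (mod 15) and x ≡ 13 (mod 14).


M = 15*14 = 210
M1 = M/15 = 14, M2 = M/14 = 15
M1^(-1) mod 15 = 14, M2^(-1) mod 14 = 1
x = 12*14*14 + 13*15*1 = 2547
2547 mod 210 = 27
Check: 27 mod 15 = 12 ✓, 27 mod 14 = 13 ✓

x ≡ 27 (mod 210)


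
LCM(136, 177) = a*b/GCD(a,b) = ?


GCD(136, 177) = 1
LCM = 136*177/1 = 24072/1 = 24072

LCM = 24072


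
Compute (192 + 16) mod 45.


192 + 16 = 208
208 mod 45 = 28


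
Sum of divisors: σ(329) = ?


Divisors of 329: 1, 7, 47, 329
Sum = 1 + 7 + 47 + 329 = 384

σ(329) = 384


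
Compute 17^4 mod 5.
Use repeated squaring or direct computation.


17^1 mod 5 = 2
17^2 mod 5 = 4
17^3 mod 5 = 3
17^4 mod 5 = 1


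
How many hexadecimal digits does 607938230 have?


607938230 in base 16 = 243C66B6
Number of digits = 8

8 digits (base 16)


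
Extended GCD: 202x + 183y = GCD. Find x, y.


Tabular extended Euclidean (each row: r = 202*s + 183*t):
r=202, s=1, t=0
r=183, s=0, t=1
q=1: r=19, s=1, t=-1   [202*(1) + 183*(-1) = 19]
q=9: r=12, s=-9, t=10   [202*(-9) + 183*(10) = 12]
q=1: r=7, s=10, t=-11   [202*(10) + 183*(-11) = 7]
q=1: r=5, s=-19, t=21   [202*(-19) + 183*(21) = 5]
q=1: r=2, s=29, t=-32   [202*(29) + 183*(-32) = 2]
q=2: r=1, s=-77, t=85   [202*(-77) + 183*(85) = 1]
q=2: r=0, s=183, t=-202   [202*(183) + 183*(-202) = 0]
GCD = 1; from the row with r=1: x=-77, y=85
Check: 202*(-77) + 183*(85) = -15554 + 15555 = 1

GCD = 1, x = -77, y = 85


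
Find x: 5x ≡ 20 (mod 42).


GCD(5, 42) = 1, unique solution
a^(-1) mod 42 = 17
x = 17 * 20 mod 42 = 4

x ≡ 4 (mod 42)


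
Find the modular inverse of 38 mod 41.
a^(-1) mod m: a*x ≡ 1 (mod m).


Use the extended Euclidean algorithm on (41, 38); each row r = 41*s + 38*t:
r=41, s=1, t=0
r=38, s=0, t=1
q=1: r=3, s=1, t=-1   [41*(1) + 38*(-1) = 3]
q=12: r=2, s=-12, t=13   [41*(-12) + 38*(13) = 2]
q=1: r=1, s=13, t=-14   [41*(13) + 38*(-14) = 1]
q=2: r=0, s=-38, t=41   [41*(-38) + 38*(41) = 0]
GCD = 1 with t = -14, so 38*(-14) ≡ 1 (mod 41)
Inverse = -14 mod 41 = 27
Check: 38 * 27 = 1026 ≡ 1 (mod 41)

38^(-1) ≡ 27 (mod 41)


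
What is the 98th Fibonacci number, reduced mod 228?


F(k) mod 228 for k=1..98:
1, 1, 2, 3, 5, 8, 13, 21, 34, 55, 89, 144, 5, 149, 154, 75, 1, 76, 77, 153, 2, 155, 157, 84, 13, 97, 110, 207, 89, 68, 157, 225, 154, 151, 77, 0, 77, 77, 154, 3, 157, 160, 89, 21, 110, 131, 13, 144, 157, 73, 2, 75, 77, 152, 1, 153, 154, 79, 5, 84, 89, 173, 34, 207, 13, 220, 5, 225, 2, 227, 1, 0, 1, 1, 2, 3, 5, 8, 13, 21, 34, 55, 89, 144, 5, 149, 154, 75, 1, 76, 77, 153, 2, 155, 157, 84, 13, 97
F(98) mod 228 = 97


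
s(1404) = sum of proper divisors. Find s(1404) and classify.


Proper divisors: 1, 2, 3, 4, 6, 9, 12, 13, 18, 26, 27, 36, 39, 52, 54, 78, 108, 117, 156, 234, 351, 468, 702
Sum = 1 + 2 + 3 + 4 + 6 + 9 + 12 + 13 + 18 + 26 + 27 + 36 + 39 + 52 + 54 + 78 + 108 + 117 + 156 + 234 + 351 + 468 + 702 = 2516
2516 > 1404 → abundant

s(1404) = 2516 (abundant)


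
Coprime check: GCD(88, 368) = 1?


Euclidean algorithm:
368 = 4 * 88 + 16
88 = 5 * 16 + 8
16 = 2 * 8 + 0
GCD(88, 368) = 8

No, not coprime (GCD = 8)


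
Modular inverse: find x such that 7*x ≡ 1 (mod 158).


Use the extended Euclidean algorithm on (158, 7); each row r = 158*s + 7*t:
r=158, s=1, t=0
r=7, s=0, t=1
q=22: r=4, s=1, t=-22   [158*(1) + 7*(-22) = 4]
q=1: r=3, s=-1, t=23   [158*(-1) + 7*(23) = 3]
q=1: r=1, s=2, t=-45   [158*(2) + 7*(-45) = 1]
q=3: r=0, s=-7, t=158   [158*(-7) + 7*(158) = 0]
GCD = 1 with t = -45, so 7*(-45) ≡ 1 (mod 158)
Inverse = -45 mod 158 = 113
Check: 7 * 113 = 791 ≡ 1 (mod 158)

7^(-1) ≡ 113 (mod 158)


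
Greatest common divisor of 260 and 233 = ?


260 = 1 * 233 + 27
233 = 8 * 27 + 17
27 = 1 * 17 + 10
17 = 1 * 10 + 7
10 = 1 * 7 + 3
7 = 2 * 3 + 1
3 = 3 * 1 + 0
GCD = 1


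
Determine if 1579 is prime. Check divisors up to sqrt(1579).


Check divisors up to sqrt(1579) = 39.7366
No divisors found.
1579 is prime.

Yes, 1579 is prime


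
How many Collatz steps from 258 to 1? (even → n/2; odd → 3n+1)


258 → 129 → 388 → 194 → 97 → 292 → 146 → 73 → 220 → 110 → 55 → 166 → 83 → 250 → 125 → 376 → 188 → 94 → 47 → 142 → 71 → 214 → 107 → 322 → 161 → 484 → 242 → 121 → 364 → 182 → 91 → 274 → 137 → 412 → 206 → 103 → 310 → 155 → 466 → 233 → 700 → 350 → 175 → 526 → 263 → 790 → 395 → 1186 → 593 → 1780 → 890 → 445 → 1336 → 668 → 334 → 167 → 502 → 251 → 754 → 377 → 1132 → 566 → 283 → 850 → 425 → 1276 → 638 → 319 → 958 → 479 → 1438 → 719 → 2158 → 1079 → 3238 → 1619 → 4858 → 2429 → 7288 → 3644 → 1822 → 911 → 2734 → 1367 → 4102 → 2051 → 6154 → 3077 → 9232 → 4616 → 2308 → 1154 → 577 → 1732 → 866 → 433 → 1300 → 650 → 325 → 976 → 488 → 244 → 122 → 61 → 184 → 92 → 46 → 23 → 70 → 35 → 106 → 53 → 160 → 80 → 40 → 20 → 10 → 5 → 16 → 8 → 4 → 2 → 1
Total steps = 122

122 steps


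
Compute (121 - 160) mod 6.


121 - 160 = -39
-39 mod 6 = 3


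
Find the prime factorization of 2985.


2985 / 3 = 995
995 / 5 = 199
199 / 199 = 1
2985 = 3 × 5 × 199


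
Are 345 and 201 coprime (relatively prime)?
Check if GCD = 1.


Euclidean algorithm:
345 = 1 * 201 + 144
201 = 1 * 144 + 57
144 = 2 * 57 + 30
57 = 1 * 30 + 27
30 = 1 * 27 + 3
27 = 9 * 3 + 0
GCD(345, 201) = 3

No, not coprime (GCD = 3)


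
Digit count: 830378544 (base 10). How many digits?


830378544 has 9 digits in base 10
floor(log10(830378544)) + 1 = floor(8.9193) + 1 = 9

9 digits (base 10)


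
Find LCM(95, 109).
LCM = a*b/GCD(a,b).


GCD(95, 109) = 1
LCM = 95*109/1 = 10355/1 = 10355

LCM = 10355


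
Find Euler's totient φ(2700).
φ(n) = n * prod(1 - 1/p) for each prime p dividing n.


2700 = 2^2 × 3^3 × 5^2
Prime factors: 2, 3, 5
φ(2700) = 2700 × (1-1/2) × (1-1/3) × (1-1/5)
= 2700 × 1/2 × 2/3 × 4/5 = 720

φ(2700) = 720


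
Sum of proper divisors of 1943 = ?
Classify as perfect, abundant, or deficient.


Proper divisors: 1, 29, 67
Sum = 1 + 29 + 67 = 97
97 < 1943 → deficient

s(1943) = 97 (deficient)


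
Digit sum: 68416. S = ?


6 + 8 + 4 + 1 + 6 = 25


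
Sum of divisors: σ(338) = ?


Divisors of 338: 1, 2, 13, 26, 169, 338
Sum = 1 + 2 + 13 + 26 + 169 + 338 = 549

σ(338) = 549


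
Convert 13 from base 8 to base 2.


13 (base 8) = 11 (decimal)
11 (decimal) = 1011 (base 2)


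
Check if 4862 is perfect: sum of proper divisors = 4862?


Proper divisors of 4862: 1, 2, 11, 13, 17, 22, 26, 34, 143, 187, 221, 286, 374, 442, 2431
Sum = 1 + 2 + 11 + 13 + 17 + 22 + 26 + 34 + 143 + 187 + 221 + 286 + 374 + 442 + 2431 = 4210

No, 4862 is not perfect (4210 ≠ 4862)


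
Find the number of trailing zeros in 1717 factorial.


floor(1717/5) = 343
floor(1717/25) = 68
floor(1717/125) = 13
floor(1717/625) = 2
Total = 426

426 trailing zeros


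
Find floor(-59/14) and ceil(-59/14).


-59/14 = -4.2143
floor = -5
ceil = -4

floor = -5, ceil = -4


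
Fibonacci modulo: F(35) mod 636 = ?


F(k) mod 636 for k=1..35:
1, 1, 2, 3, 5, 8, 13, 21, 34, 55, 89, 144, 233, 377, 610, 351, 325, 40, 365, 405, 134, 539, 37, 576, 613, 553, 530, 447, 341, 152, 493, 9, 502, 511, 377
F(35) mod 636 = 377


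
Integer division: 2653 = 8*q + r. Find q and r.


2653 = 8 * 331 + 5
Check: 2648 + 5 = 2653

q = 331, r = 5


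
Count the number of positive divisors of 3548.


3548 = 2^2 × 887^1
d(3548) = (2+1) × (1+1) = 6

6 divisors


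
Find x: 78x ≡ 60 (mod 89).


GCD(78, 89) = 1, unique solution
a^(-1) mod 89 = 8
x = 8 * 60 mod 89 = 35

x ≡ 35 (mod 89)


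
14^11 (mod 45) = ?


14^1 mod 45 = 14
14^2 mod 45 = 16
14^3 mod 45 = 44
14^4 mod 45 = 31
14^5 mod 45 = 29
14^6 mod 45 = 1
14^7 mod 45 = 14
14^8 mod 45 = 16
14^9 mod 45 = 44
14^10 mod 45 = 31
14^11 mod 45 = 29


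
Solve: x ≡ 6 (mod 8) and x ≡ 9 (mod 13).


M = 8*13 = 104
M1 = M/8 = 13, M2 = M/13 = 8
M1^(-1) mod 8 = 5, M2^(-1) mod 13 = 5
x = 6*13*5 + 9*8*5 = 750
750 mod 104 = 22
Check: 22 mod 8 = 6 ✓, 22 mod 13 = 9 ✓

x ≡ 22 (mod 104)


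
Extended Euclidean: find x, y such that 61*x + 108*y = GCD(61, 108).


Tabular extended Euclidean (each row: r = 61*s + 108*t):
r=61, s=1, t=0
r=108, s=0, t=1
q=0: r=61, s=1, t=0   [61*(1) + 108*(0) = 61]
q=1: r=47, s=-1, t=1   [61*(-1) + 108*(1) = 47]
q=1: r=14, s=2, t=-1   [61*(2) + 108*(-1) = 14]
q=3: r=5, s=-7, t=4   [61*(-7) + 108*(4) = 5]
q=2: r=4, s=16, t=-9   [61*(16) + 108*(-9) = 4]
q=1: r=1, s=-23, t=13   [61*(-23) + 108*(13) = 1]
q=4: r=0, s=108, t=-61   [61*(108) + 108*(-61) = 0]
GCD = 1; from the row with r=1: x=-23, y=13
Check: 61*(-23) + 108*(13) = -1403 + 1404 = 1

GCD = 1, x = -23, y = 13


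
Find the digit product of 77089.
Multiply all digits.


7 × 7 × 0 × 8 × 9 = 0


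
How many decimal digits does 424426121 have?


424426121 has 9 digits in base 10
floor(log10(424426121)) + 1 = floor(8.6278) + 1 = 9

9 digits (base 10)


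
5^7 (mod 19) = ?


5^1 mod 19 = 5
5^2 mod 19 = 6
5^3 mod 19 = 11
5^4 mod 19 = 17
5^5 mod 19 = 9
5^6 mod 19 = 7
5^7 mod 19 = 16


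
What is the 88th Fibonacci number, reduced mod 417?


F(k) mod 417 for k=1..88:
1, 1, 2, 3, 5, 8, 13, 21, 34, 55, 89, 144, 233, 377, 193, 153, 346, 82, 11, 93, 104, 197, 301, 81, 382, 46, 11, 57, 68, 125, 193, 318, 94, 412, 89, 84, 173, 257, 13, 270, 283, 136, 2, 138, 140, 278, 1, 279, 280, 142, 5, 147, 152, 299, 34, 333, 367, 283, 233, 99, 332, 14, 346, 360, 289, 232, 104, 336, 23, 359, 382, 324, 289, 196, 68, 264, 332, 179, 94, 273, 367, 223, 173, 396, 152, 131, 283, 414
F(88) mod 417 = 414


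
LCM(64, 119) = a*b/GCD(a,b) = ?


GCD(64, 119) = 1
LCM = 64*119/1 = 7616/1 = 7616

LCM = 7616


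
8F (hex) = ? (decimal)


8F (base 16) = 143 (decimal)
143 (decimal) = 143 (base 10)


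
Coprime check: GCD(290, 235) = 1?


Euclidean algorithm:
290 = 1 * 235 + 55
235 = 4 * 55 + 15
55 = 3 * 15 + 10
15 = 1 * 10 + 5
10 = 2 * 5 + 0
GCD(290, 235) = 5

No, not coprime (GCD = 5)


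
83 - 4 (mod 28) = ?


83 - 4 = 79
79 mod 28 = 23


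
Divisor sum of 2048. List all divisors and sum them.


Divisors of 2048: 1, 2, 4, 8, 16, 32, 64, 128, 256, 512, 1024, 2048
Sum = 1 + 2 + 4 + 8 + 16 + 32 + 64 + 128 + 256 + 512 + 1024 + 2048 = 4095

σ(2048) = 4095


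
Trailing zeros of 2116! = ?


floor(2116/5) = 423
floor(2116/25) = 84
floor(2116/125) = 16
floor(2116/625) = 3
Total = 526

526 trailing zeros


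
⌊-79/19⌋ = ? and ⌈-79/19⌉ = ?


-79/19 = -4.1579
floor = -5
ceil = -4

floor = -5, ceil = -4


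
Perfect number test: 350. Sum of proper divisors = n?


Proper divisors of 350: 1, 2, 5, 7, 10, 14, 25, 35, 50, 70, 175
Sum = 1 + 2 + 5 + 7 + 10 + 14 + 25 + 35 + 50 + 70 + 175 = 394

No, 350 is not perfect (394 ≠ 350)


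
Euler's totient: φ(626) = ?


626 = 2 × 313
Prime factors: 2, 313
φ(626) = 626 × (1-1/2) × (1-1/313)
= 626 × 1/2 × 312/313 = 312

φ(626) = 312


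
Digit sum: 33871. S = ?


3 + 3 + 8 + 7 + 1 = 22


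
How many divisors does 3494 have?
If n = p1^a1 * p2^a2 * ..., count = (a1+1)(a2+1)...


3494 = 2^1 × 1747^1
d(3494) = (1+1) × (1+1) = 4

4 divisors


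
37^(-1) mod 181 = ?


Use the extended Euclidean algorithm on (181, 37); each row r = 181*s + 37*t:
r=181, s=1, t=0
r=37, s=0, t=1
q=4: r=33, s=1, t=-4   [181*(1) + 37*(-4) = 33]
q=1: r=4, s=-1, t=5   [181*(-1) + 37*(5) = 4]
q=8: r=1, s=9, t=-44   [181*(9) + 37*(-44) = 1]
q=4: r=0, s=-37, t=181   [181*(-37) + 37*(181) = 0]
GCD = 1 with t = -44, so 37*(-44) ≡ 1 (mod 181)
Inverse = -44 mod 181 = 137
Check: 37 * 137 = 5069 ≡ 1 (mod 181)

37^(-1) ≡ 137 (mod 181)


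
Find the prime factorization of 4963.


4963 / 7 = 709
709 / 709 = 1
4963 = 7 × 709


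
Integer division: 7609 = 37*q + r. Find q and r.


7609 = 37 * 205 + 24
Check: 7585 + 24 = 7609

q = 205, r = 24


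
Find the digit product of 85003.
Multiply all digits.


8 × 5 × 0 × 0 × 3 = 0


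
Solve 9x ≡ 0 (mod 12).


GCD(9, 12) = 3 divides 0
Divide: 3x ≡ 0 (mod 4)
x ≡ 0 (mod 4)


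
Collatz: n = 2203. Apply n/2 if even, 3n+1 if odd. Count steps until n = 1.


2203 → 6610 → 3305 → 9916 → 4958 → 2479 → 7438 → 3719 → 11158 → 5579 → 16738 → 8369 → 25108 → 12554 → 6277 → 18832 → 9416 → 4708 → 2354 → 1177 → 3532 → 1766 → 883 → 2650 → 1325 → 3976 → 1988 → 994 → 497 → 1492 → 746 → 373 → 1120 → 560 → 280 → 140 → 70 → 35 → 106 → 53 → 160 → 80 → 40 → 20 → 10 → 5 → 16 → 8 → 4 → 2 → 1
Total steps = 50

50 steps


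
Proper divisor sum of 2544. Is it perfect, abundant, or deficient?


Proper divisors: 1, 2, 3, 4, 6, 8, 12, 16, 24, 48, 53, 106, 159, 212, 318, 424, 636, 848, 1272
Sum = 1 + 2 + 3 + 4 + 6 + 8 + 12 + 16 + 24 + 48 + 53 + 106 + 159 + 212 + 318 + 424 + 636 + 848 + 1272 = 4152
4152 > 2544 → abundant

s(2544) = 4152 (abundant)


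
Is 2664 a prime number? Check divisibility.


2664 / 2 = 1332 (exact division)
2664 is NOT prime.

No, 2664 is not prime


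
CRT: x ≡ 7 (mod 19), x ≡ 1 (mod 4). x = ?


M = 19*4 = 76
M1 = M/19 = 4, M2 = M/4 = 19
M1^(-1) mod 19 = 5, M2^(-1) mod 4 = 3
x = 7*4*5 + 1*19*3 = 197
197 mod 76 = 45
Check: 45 mod 19 = 7 ✓, 45 mod 4 = 1 ✓

x ≡ 45 (mod 76)


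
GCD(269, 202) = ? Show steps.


269 = 1 * 202 + 67
202 = 3 * 67 + 1
67 = 67 * 1 + 0
GCD = 1


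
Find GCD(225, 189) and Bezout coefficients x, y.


Tabular extended Euclidean (each row: r = 225*s + 189*t):
r=225, s=1, t=0
r=189, s=0, t=1
q=1: r=36, s=1, t=-1   [225*(1) + 189*(-1) = 36]
q=5: r=9, s=-5, t=6   [225*(-5) + 189*(6) = 9]
q=4: r=0, s=21, t=-25   [225*(21) + 189*(-25) = 0]
GCD = 9; from the row with r=9: x=-5, y=6
Check: 225*(-5) + 189*(6) = -1125 + 1134 = 9

GCD = 9, x = -5, y = 6


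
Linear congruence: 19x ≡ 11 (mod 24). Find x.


GCD(19, 24) = 1, unique solution
a^(-1) mod 24 = 19
x = 19 * 11 mod 24 = 17

x ≡ 17 (mod 24)


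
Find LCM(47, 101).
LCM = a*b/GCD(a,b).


GCD(47, 101) = 1
LCM = 47*101/1 = 4747/1 = 4747

LCM = 4747


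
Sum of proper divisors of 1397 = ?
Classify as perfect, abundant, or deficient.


Proper divisors: 1, 11, 127
Sum = 1 + 11 + 127 = 139
139 < 1397 → deficient

s(1397) = 139 (deficient)


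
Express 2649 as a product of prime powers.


2649 / 3 = 883
883 / 883 = 1
2649 = 3 × 883


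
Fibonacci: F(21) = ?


Sequence: 1, 1, 2, 3, 5, 8, 13, 21, 34, 55, 89, 144, 233, 377, 610, 987, 1597, 2584, 4181, 6765, 10946
F(21) = 10946


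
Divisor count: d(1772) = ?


1772 = 2^2 × 443^1
d(1772) = (2+1) × (1+1) = 6

6 divisors


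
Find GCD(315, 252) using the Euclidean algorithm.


315 = 1 * 252 + 63
252 = 4 * 63 + 0
GCD = 63


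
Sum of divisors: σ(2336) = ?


Divisors of 2336: 1, 2, 4, 8, 16, 32, 73, 146, 292, 584, 1168, 2336
Sum = 1 + 2 + 4 + 8 + 16 + 32 + 73 + 146 + 292 + 584 + 1168 + 2336 = 4662

σ(2336) = 4662


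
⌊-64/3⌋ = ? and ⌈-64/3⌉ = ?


-64/3 = -21.3333
floor = -22
ceil = -21

floor = -22, ceil = -21


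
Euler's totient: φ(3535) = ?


3535 = 5 × 7 × 101
Prime factors: 5, 7, 101
φ(3535) = 3535 × (1-1/5) × (1-1/7) × (1-1/101)
= 3535 × 4/5 × 6/7 × 100/101 = 2400

φ(3535) = 2400


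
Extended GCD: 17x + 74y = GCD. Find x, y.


Tabular extended Euclidean (each row: r = 17*s + 74*t):
r=17, s=1, t=0
r=74, s=0, t=1
q=0: r=17, s=1, t=0   [17*(1) + 74*(0) = 17]
q=4: r=6, s=-4, t=1   [17*(-4) + 74*(1) = 6]
q=2: r=5, s=9, t=-2   [17*(9) + 74*(-2) = 5]
q=1: r=1, s=-13, t=3   [17*(-13) + 74*(3) = 1]
q=5: r=0, s=74, t=-17   [17*(74) + 74*(-17) = 0]
GCD = 1; from the row with r=1: x=-13, y=3
Check: 17*(-13) + 74*(3) = -221 + 222 = 1

GCD = 1, x = -13, y = 3


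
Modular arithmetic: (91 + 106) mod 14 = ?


91 + 106 = 197
197 mod 14 = 1


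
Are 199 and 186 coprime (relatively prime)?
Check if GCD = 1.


Euclidean algorithm:
199 = 1 * 186 + 13
186 = 14 * 13 + 4
13 = 3 * 4 + 1
4 = 4 * 1 + 0
GCD(199, 186) = 1

Yes, coprime (GCD = 1)


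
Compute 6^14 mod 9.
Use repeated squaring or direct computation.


6^1 mod 9 = 6
6^2 mod 9 = 0
6^3 mod 9 = 0
6^4 mod 9 = 0
6^5 mod 9 = 0
6^6 mod 9 = 0
6^7 mod 9 = 0
6^8 mod 9 = 0
6^9 mod 9 = 0
6^10 mod 9 = 0
6^11 mod 9 = 0
6^12 mod 9 = 0
6^13 mod 9 = 0
6^14 mod 9 = 0


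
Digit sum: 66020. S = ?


6 + 6 + 0 + 2 + 0 = 14


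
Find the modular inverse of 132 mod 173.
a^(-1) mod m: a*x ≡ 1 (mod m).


Use the extended Euclidean algorithm on (173, 132); each row r = 173*s + 132*t:
r=173, s=1, t=0
r=132, s=0, t=1
q=1: r=41, s=1, t=-1   [173*(1) + 132*(-1) = 41]
q=3: r=9, s=-3, t=4   [173*(-3) + 132*(4) = 9]
q=4: r=5, s=13, t=-17   [173*(13) + 132*(-17) = 5]
q=1: r=4, s=-16, t=21   [173*(-16) + 132*(21) = 4]
q=1: r=1, s=29, t=-38   [173*(29) + 132*(-38) = 1]
q=4: r=0, s=-132, t=173   [173*(-132) + 132*(173) = 0]
GCD = 1 with t = -38, so 132*(-38) ≡ 1 (mod 173)
Inverse = -38 mod 173 = 135
Check: 132 * 135 = 17820 ≡ 1 (mod 173)

132^(-1) ≡ 135 (mod 173)


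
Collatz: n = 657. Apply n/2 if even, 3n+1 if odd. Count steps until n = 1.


657 → 1972 → 986 → 493 → 1480 → 740 → 370 → 185 → 556 → 278 → 139 → 418 → 209 → 628 → 314 → 157 → 472 → 236 → 118 → 59 → 178 → 89 → 268 → 134 → 67 → 202 → 101 → 304 → 152 → 76 → 38 → 19 → 58 → 29 → 88 → 44 → 22 → 11 → 34 → 17 → 52 → 26 → 13 → 40 → 20 → 10 → 5 → 16 → 8 → 4 → 2 → 1
Total steps = 51

51 steps


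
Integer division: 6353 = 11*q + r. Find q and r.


6353 = 11 * 577 + 6
Check: 6347 + 6 = 6353

q = 577, r = 6


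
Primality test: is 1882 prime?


1882 / 2 = 941 (exact division)
1882 is NOT prime.

No, 1882 is not prime


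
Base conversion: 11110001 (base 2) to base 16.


11110001 (base 2) = 241 (decimal)
241 (decimal) = F1 (base 16)


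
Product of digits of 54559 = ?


5 × 4 × 5 × 5 × 9 = 4500


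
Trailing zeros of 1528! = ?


floor(1528/5) = 305
floor(1528/25) = 61
floor(1528/125) = 12
floor(1528/625) = 2
Total = 380

380 trailing zeros


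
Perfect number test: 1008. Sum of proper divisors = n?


Proper divisors of 1008: 1, 2, 3, 4, 6, 7, 8, 9, 12, 14, 16, 18, 21, 24, 28, 36, 42, 48, 56, 63, 72, 84, 112, 126, 144, 168, 252, 336, 504
Sum = 1 + 2 + 3 + 4 + 6 + 7 + 8 + 9 + 12 + 14 + 16 + 18 + 21 + 24 + 28 + 36 + 42 + 48 + 56 + 63 + 72 + 84 + 112 + 126 + 144 + 168 + 252 + 336 + 504 = 2216

No, 1008 is not perfect (2216 ≠ 1008)


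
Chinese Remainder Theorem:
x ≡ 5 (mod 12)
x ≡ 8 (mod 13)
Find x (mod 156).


M = 12*13 = 156
M1 = M/12 = 13, M2 = M/13 = 12
M1^(-1) mod 12 = 1, M2^(-1) mod 13 = 12
x = 5*13*1 + 8*12*12 = 1217
1217 mod 156 = 125
Check: 125 mod 12 = 5 ✓, 125 mod 13 = 8 ✓

x ≡ 125 (mod 156)


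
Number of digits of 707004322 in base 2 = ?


707004322 in base 2 = 101010001001000000011110100010
Number of digits = 30

30 digits (base 2)


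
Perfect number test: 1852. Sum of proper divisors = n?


Proper divisors of 1852: 1, 2, 4, 463, 926
Sum = 1 + 2 + 4 + 463 + 926 = 1396

No, 1852 is not perfect (1396 ≠ 1852)


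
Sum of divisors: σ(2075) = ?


Divisors of 2075: 1, 5, 25, 83, 415, 2075
Sum = 1 + 5 + 25 + 83 + 415 + 2075 = 2604

σ(2075) = 2604


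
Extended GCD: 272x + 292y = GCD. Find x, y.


Tabular extended Euclidean (each row: r = 272*s + 292*t):
r=272, s=1, t=0
r=292, s=0, t=1
q=0: r=272, s=1, t=0   [272*(1) + 292*(0) = 272]
q=1: r=20, s=-1, t=1   [272*(-1) + 292*(1) = 20]
q=13: r=12, s=14, t=-13   [272*(14) + 292*(-13) = 12]
q=1: r=8, s=-15, t=14   [272*(-15) + 292*(14) = 8]
q=1: r=4, s=29, t=-27   [272*(29) + 292*(-27) = 4]
q=2: r=0, s=-73, t=68   [272*(-73) + 292*(68) = 0]
GCD = 4; from the row with r=4: x=29, y=-27
Check: 272*(29) + 292*(-27) = 7888 - 7884 = 4

GCD = 4, x = 29, y = -27


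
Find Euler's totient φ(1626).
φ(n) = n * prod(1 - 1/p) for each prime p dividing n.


1626 = 2 × 3 × 271
Prime factors: 2, 3, 271
φ(1626) = 1626 × (1-1/2) × (1-1/3) × (1-1/271)
= 1626 × 1/2 × 2/3 × 270/271 = 540

φ(1626) = 540


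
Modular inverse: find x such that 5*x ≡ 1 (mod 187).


Use the extended Euclidean algorithm on (187, 5); each row r = 187*s + 5*t:
r=187, s=1, t=0
r=5, s=0, t=1
q=37: r=2, s=1, t=-37   [187*(1) + 5*(-37) = 2]
q=2: r=1, s=-2, t=75   [187*(-2) + 5*(75) = 1]
q=2: r=0, s=5, t=-187   [187*(5) + 5*(-187) = 0]
GCD = 1 with t = 75, so 5*(75) ≡ 1 (mod 187)
Inverse = 75 mod 187 = 75
Check: 5 * 75 = 375 ≡ 1 (mod 187)

5^(-1) ≡ 75 (mod 187)


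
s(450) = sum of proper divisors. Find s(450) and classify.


Proper divisors: 1, 2, 3, 5, 6, 9, 10, 15, 18, 25, 30, 45, 50, 75, 90, 150, 225
Sum = 1 + 2 + 3 + 5 + 6 + 9 + 10 + 15 + 18 + 25 + 30 + 45 + 50 + 75 + 90 + 150 + 225 = 759
759 > 450 → abundant

s(450) = 759 (abundant)


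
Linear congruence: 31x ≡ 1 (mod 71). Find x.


GCD(31, 71) = 1, unique solution
a^(-1) mod 71 = 55
x = 55 * 1 mod 71 = 55

x ≡ 55 (mod 71)


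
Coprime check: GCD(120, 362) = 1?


Euclidean algorithm:
362 = 3 * 120 + 2
120 = 60 * 2 + 0
GCD(120, 362) = 2

No, not coprime (GCD = 2)


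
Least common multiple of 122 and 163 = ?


GCD(122, 163) = 1
LCM = 122*163/1 = 19886/1 = 19886

LCM = 19886


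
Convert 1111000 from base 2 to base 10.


1111000 (base 2) = 120 (decimal)
120 (decimal) = 120 (base 10)


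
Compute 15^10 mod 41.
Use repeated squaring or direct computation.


15^1 mod 41 = 15
15^2 mod 41 = 20
15^3 mod 41 = 13
15^4 mod 41 = 31
15^5 mod 41 = 14
15^6 mod 41 = 5
15^7 mod 41 = 34
15^8 mod 41 = 18
15^9 mod 41 = 24
15^10 mod 41 = 32


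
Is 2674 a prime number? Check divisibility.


2674 / 2 = 1337 (exact division)
2674 is NOT prime.

No, 2674 is not prime


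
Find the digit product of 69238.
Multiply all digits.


6 × 9 × 2 × 3 × 8 = 2592


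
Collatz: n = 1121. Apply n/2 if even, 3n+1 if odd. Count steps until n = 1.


1121 → 3364 → 1682 → 841 → 2524 → 1262 → 631 → 1894 → 947 → 2842 → 1421 → 4264 → 2132 → 1066 → 533 → 1600 → 800 → 400 → 200 → 100 → 50 → 25 → 76 → 38 → 19 → 58 → 29 → 88 → 44 → 22 → 11 → 34 → 17 → 52 → 26 → 13 → 40 → 20 → 10 → 5 → 16 → 8 → 4 → 2 → 1
Total steps = 44

44 steps


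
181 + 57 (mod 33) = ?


181 + 57 = 238
238 mod 33 = 7


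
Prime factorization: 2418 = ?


2418 / 2 = 1209
1209 / 3 = 403
403 / 13 = 31
31 / 31 = 1
2418 = 2 × 3 × 13 × 31
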